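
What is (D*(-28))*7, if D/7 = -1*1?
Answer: 1372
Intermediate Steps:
D = -7 (D = 7*(-1*1) = 7*(-1) = -7)
(D*(-28))*7 = -7*(-28)*7 = 196*7 = 1372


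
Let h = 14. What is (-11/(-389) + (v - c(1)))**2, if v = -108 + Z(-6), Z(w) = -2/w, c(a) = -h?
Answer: 11941244176/1361889 ≈ 8768.1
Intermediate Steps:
c(a) = -14 (c(a) = -1*14 = -14)
v = -323/3 (v = -108 - 2/(-6) = -108 - 2*(-1/6) = -108 + 1/3 = -323/3 ≈ -107.67)
(-11/(-389) + (v - c(1)))**2 = (-11/(-389) + (-323/3 - 1*(-14)))**2 = (-11*(-1/389) + (-323/3 + 14))**2 = (11/389 - 281/3)**2 = (-109276/1167)**2 = 11941244176/1361889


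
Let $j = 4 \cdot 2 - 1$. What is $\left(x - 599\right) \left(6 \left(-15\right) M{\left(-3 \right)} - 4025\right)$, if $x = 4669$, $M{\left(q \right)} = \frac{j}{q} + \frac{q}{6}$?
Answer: $-15343900$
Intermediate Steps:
$j = 7$ ($j = 8 - 1 = 7$)
$M{\left(q \right)} = \frac{7}{q} + \frac{q}{6}$
$\left(x - 599\right) \left(6 \left(-15\right) M{\left(-3 \right)} - 4025\right) = \left(4669 - 599\right) \left(6 \left(-15\right) \left(\frac{7}{-3} + \frac{1}{6} \left(-3\right)\right) - 4025\right) = 4070 \left(- 90 \left(7 \left(- \frac{1}{3}\right) - \frac{1}{2}\right) - 4025\right) = 4070 \left(- 90 \left(- \frac{7}{3} - \frac{1}{2}\right) - 4025\right) = 4070 \left(\left(-90\right) \left(- \frac{17}{6}\right) - 4025\right) = 4070 \left(255 - 4025\right) = 4070 \left(-3770\right) = -15343900$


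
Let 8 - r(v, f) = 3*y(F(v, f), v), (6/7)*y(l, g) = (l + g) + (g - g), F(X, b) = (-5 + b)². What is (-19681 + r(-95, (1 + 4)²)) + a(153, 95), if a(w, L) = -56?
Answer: -41593/2 ≈ -20797.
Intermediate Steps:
y(l, g) = 7*g/6 + 7*l/6 (y(l, g) = 7*((l + g) + (g - g))/6 = 7*((g + l) + 0)/6 = 7*(g + l)/6 = 7*g/6 + 7*l/6)
r(v, f) = 8 - 7*v/2 - 7*(-5 + f)²/2 (r(v, f) = 8 - 3*(7*v/6 + 7*(-5 + f)²/6) = 8 - (7*v/2 + 7*(-5 + f)²/2) = 8 + (-7*v/2 - 7*(-5 + f)²/2) = 8 - 7*v/2 - 7*(-5 + f)²/2)
(-19681 + r(-95, (1 + 4)²)) + a(153, 95) = (-19681 + (8 - 7/2*(-95) - 7*(-5 + (1 + 4)²)²/2)) - 56 = (-19681 + (8 + 665/2 - 7*(-5 + 5²)²/2)) - 56 = (-19681 + (8 + 665/2 - 7*(-5 + 25)²/2)) - 56 = (-19681 + (8 + 665/2 - 7/2*20²)) - 56 = (-19681 + (8 + 665/2 - 7/2*400)) - 56 = (-19681 + (8 + 665/2 - 1400)) - 56 = (-19681 - 2119/2) - 56 = -41481/2 - 56 = -41593/2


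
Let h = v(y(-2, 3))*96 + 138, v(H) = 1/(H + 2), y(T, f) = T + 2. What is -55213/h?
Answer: -55213/186 ≈ -296.84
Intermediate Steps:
y(T, f) = 2 + T
v(H) = 1/(2 + H)
h = 186 (h = 96/(2 + (2 - 2)) + 138 = 96/(2 + 0) + 138 = 96/2 + 138 = (½)*96 + 138 = 48 + 138 = 186)
-55213/h = -55213/186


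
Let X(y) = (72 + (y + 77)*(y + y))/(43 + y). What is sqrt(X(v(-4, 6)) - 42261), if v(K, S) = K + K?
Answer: 3*I*sqrt(5756205)/35 ≈ 205.65*I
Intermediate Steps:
v(K, S) = 2*K
X(y) = (72 + 2*y*(77 + y))/(43 + y) (X(y) = (72 + (77 + y)*(2*y))/(43 + y) = (72 + 2*y*(77 + y))/(43 + y))
sqrt(X(v(-4, 6)) - 42261) = sqrt(2*(36 + (2*(-4))**2 + 77*(2*(-4)))/(43 + 2*(-4)) - 42261) = sqrt(2*(36 + (-8)**2 + 77*(-8))/(43 - 8) - 42261) = sqrt(2*(36 + 64 - 616)/35 - 42261) = sqrt(2*(1/35)*(-516) - 42261) = sqrt(-1032/35 - 42261) = sqrt(-1480167/35) = 3*I*sqrt(5756205)/35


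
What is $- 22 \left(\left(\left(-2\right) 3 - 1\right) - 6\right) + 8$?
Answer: $294$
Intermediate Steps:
$- 22 \left(\left(\left(-2\right) 3 - 1\right) - 6\right) + 8 = - 22 \left(\left(-6 - 1\right) - 6\right) + 8 = - 22 \left(-7 - 6\right) + 8 = \left(-22\right) \left(-13\right) + 8 = 286 + 8 = 294$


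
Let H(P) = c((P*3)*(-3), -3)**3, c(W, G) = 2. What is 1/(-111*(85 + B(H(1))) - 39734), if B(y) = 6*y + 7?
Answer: -1/55274 ≈ -1.8092e-5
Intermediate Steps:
H(P) = 8 (H(P) = 2**3 = 8)
B(y) = 7 + 6*y
1/(-111*(85 + B(H(1))) - 39734) = 1/(-111*(85 + (7 + 6*8)) - 39734) = 1/(-111*(85 + (7 + 48)) - 39734) = 1/(-111*(85 + 55) - 39734) = 1/(-111*140 - 39734) = 1/(-15540 - 39734) = 1/(-55274) = -1/55274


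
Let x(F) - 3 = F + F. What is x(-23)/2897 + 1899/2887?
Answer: 5377262/8363639 ≈ 0.64293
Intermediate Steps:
x(F) = 3 + 2*F (x(F) = 3 + (F + F) = 3 + 2*F)
x(-23)/2897 + 1899/2887 = (3 + 2*(-23))/2897 + 1899/2887 = (3 - 46)*(1/2897) + 1899*(1/2887) = -43*1/2897 + 1899/2887 = -43/2897 + 1899/2887 = 5377262/8363639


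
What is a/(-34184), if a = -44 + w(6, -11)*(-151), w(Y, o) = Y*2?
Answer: 232/4273 ≈ 0.054294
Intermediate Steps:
w(Y, o) = 2*Y
a = -1856 (a = -44 + (2*6)*(-151) = -44 + 12*(-151) = -44 - 1812 = -1856)
a/(-34184) = -1856/(-34184) = -1856*(-1/34184) = 232/4273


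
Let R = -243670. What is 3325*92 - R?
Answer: 549570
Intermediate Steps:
3325*92 - R = 3325*92 - 1*(-243670) = 305900 + 243670 = 549570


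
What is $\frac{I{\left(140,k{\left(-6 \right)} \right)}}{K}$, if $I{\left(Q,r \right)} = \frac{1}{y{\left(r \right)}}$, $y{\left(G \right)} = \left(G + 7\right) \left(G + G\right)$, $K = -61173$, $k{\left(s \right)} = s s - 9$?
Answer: $- \frac{1}{112313628} \approx -8.9036 \cdot 10^{-9}$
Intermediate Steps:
$k{\left(s \right)} = -9 + s^{2}$ ($k{\left(s \right)} = s^{2} - 9 = -9 + s^{2}$)
$y{\left(G \right)} = 2 G \left(7 + G\right)$ ($y{\left(G \right)} = \left(7 + G\right) 2 G = 2 G \left(7 + G\right)$)
$I{\left(Q,r \right)} = \frac{1}{2 r \left(7 + r\right)}$
$\frac{I{\left(140,k{\left(-6 \right)} \right)}}{K} = \frac{\frac{1}{2} \frac{1}{-9 + \left(-6\right)^{2}} \frac{1}{7 - \left(9 - \left(-6\right)^{2}\right)}}{-61173} = \frac{1}{2 \left(-9 + 36\right) \left(7 + \left(-9 + 36\right)\right)} \left(- \frac{1}{61173}\right) = \frac{1}{2 \cdot 27 \left(7 + 27\right)} \left(- \frac{1}{61173}\right) = \frac{1}{2} \cdot \frac{1}{27} \cdot \frac{1}{34} \left(- \frac{1}{61173}\right) = \frac{1}{1836} \left(- \frac{1}{61173}\right) = - \frac{1}{112313628}$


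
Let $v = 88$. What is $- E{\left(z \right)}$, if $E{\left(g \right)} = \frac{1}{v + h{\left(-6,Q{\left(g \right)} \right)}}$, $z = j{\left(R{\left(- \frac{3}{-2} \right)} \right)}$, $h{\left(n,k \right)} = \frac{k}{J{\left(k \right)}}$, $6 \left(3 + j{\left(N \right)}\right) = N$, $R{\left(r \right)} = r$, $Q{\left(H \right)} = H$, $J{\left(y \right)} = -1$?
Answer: $- \frac{4}{363} \approx -0.011019$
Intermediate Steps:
$j{\left(N \right)} = -3 + \frac{N}{6}$
$h{\left(n,k \right)} = - k$ ($h{\left(n,k \right)} = \frac{k}{-1} = k \left(-1\right) = - k$)
$z = - \frac{11}{4}$ ($z = -3 + \frac{\left(-3\right) \frac{1}{-2}}{6} = -3 + \frac{\left(-3\right) \left(- \frac{1}{2}\right)}{6} = -3 + \frac{1}{6} \cdot \frac{3}{2} = -3 + \frac{1}{4} = - \frac{11}{4} \approx -2.75$)
$E{\left(g \right)} = \frac{1}{88 - g}$
$- E{\left(z \right)} = - \frac{1}{88 - - \frac{11}{4}} = - \frac{1}{88 + \frac{11}{4}} = - \frac{1}{\frac{363}{4}} = \left(-1\right) \frac{4}{363} = - \frac{4}{363}$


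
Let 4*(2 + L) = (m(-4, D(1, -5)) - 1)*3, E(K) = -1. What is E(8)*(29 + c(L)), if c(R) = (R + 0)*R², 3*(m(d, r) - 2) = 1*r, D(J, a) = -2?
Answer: -1513/64 ≈ -23.641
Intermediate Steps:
m(d, r) = 2 + r/3 (m(d, r) = 2 + (1*r)/3 = 2 + r/3)
L = -7/4 (L = -2 + (((2 + (⅓)*(-2)) - 1)*3)/4 = -2 + (((2 - ⅔) - 1)*3)/4 = -2 + ((4/3 - 1)*3)/4 = -2 + ((⅓)*3)/4 = -2 + (¼)*1 = -2 + ¼ = -7/4 ≈ -1.7500)
c(R) = R³ (c(R) = R*R² = R³)
E(8)*(29 + c(L)) = -(29 + (-7/4)³) = -(29 - 343/64) = -1*1513/64 = -1513/64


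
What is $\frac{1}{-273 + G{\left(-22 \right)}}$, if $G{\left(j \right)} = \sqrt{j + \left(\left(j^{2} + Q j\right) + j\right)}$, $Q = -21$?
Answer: $- \frac{273}{73627} - \frac{\sqrt{902}}{73627} \approx -0.0041158$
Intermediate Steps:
$G{\left(j \right)} = \sqrt{j^{2} - 19 j}$ ($G{\left(j \right)} = \sqrt{j + \left(\left(j^{2} - 21 j\right) + j\right)} = \sqrt{j + \left(j^{2} - 20 j\right)} = \sqrt{j^{2} - 19 j}$)
$\frac{1}{-273 + G{\left(-22 \right)}} = \frac{1}{-273 + \sqrt{- 22 \left(-19 - 22\right)}} = \frac{1}{-273 + \sqrt{\left(-22\right) \left(-41\right)}} = \frac{1}{-273 + \sqrt{902}}$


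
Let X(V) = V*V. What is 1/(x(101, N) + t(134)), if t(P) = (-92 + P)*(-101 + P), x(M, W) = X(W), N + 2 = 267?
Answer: 1/71611 ≈ 1.3964e-5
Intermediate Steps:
N = 265 (N = -2 + 267 = 265)
X(V) = V²
x(M, W) = W²
t(P) = (-101 + P)*(-92 + P)
1/(x(101, N) + t(134)) = 1/(265² + (9292 + 134² - 193*134)) = 1/(70225 + (9292 + 17956 - 25862)) = 1/(70225 + 1386) = 1/71611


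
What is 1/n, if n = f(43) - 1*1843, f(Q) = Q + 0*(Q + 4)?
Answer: -1/1800 ≈ -0.00055556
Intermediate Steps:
f(Q) = Q (f(Q) = Q + 0*(4 + Q) = Q + 0 = Q)
n = -1800 (n = 43 - 1*1843 = 43 - 1843 = -1800)
1/n = 1/(-1800) = -1/1800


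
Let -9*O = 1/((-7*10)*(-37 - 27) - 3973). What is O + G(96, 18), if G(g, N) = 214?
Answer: 976481/4563 ≈ 214.00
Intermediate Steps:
O = -1/4563 (O = -1/(9*((-7*10)*(-37 - 27) - 3973)) = -1/(9*(-70*(-64) - 3973)) = -1/(9*(4480 - 3973)) = -⅑/507 = -⅑*1/507 = -1/4563 ≈ -0.00021915)
O + G(96, 18) = -1/4563 + 214 = 976481/4563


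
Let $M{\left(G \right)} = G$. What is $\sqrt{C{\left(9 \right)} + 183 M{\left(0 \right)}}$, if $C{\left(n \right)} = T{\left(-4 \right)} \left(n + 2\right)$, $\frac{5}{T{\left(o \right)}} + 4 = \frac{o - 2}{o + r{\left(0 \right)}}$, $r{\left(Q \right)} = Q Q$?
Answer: $i \sqrt{22} \approx 4.6904 i$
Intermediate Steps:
$r{\left(Q \right)} = Q^{2}$
$T{\left(o \right)} = \frac{5}{-4 + \frac{-2 + o}{o}}$ ($T{\left(o \right)} = \frac{5}{-4 + \frac{o - 2}{o + 0^{2}}} = \frac{5}{-4 + \frac{-2 + o}{o + 0}} = \frac{5}{-4 + \frac{-2 + o}{o}}$)
$C{\left(n \right)} = -4 - 2 n$ ($C{\left(n \right)} = \left(-5\right) \left(-4\right) \frac{1}{2 + 3 \left(-4\right)} \left(n + 2\right) = \left(-5\right) \left(-4\right) \frac{1}{2 - 12} \left(2 + n\right) = \left(-5\right) \left(-4\right) \frac{1}{-10} \left(2 + n\right) = \left(-5\right) \left(-4\right) \left(- \frac{1}{10}\right) \left(2 + n\right) = - 2 \left(2 + n\right) = -4 - 2 n$)
$\sqrt{C{\left(9 \right)} + 183 M{\left(0 \right)}} = \sqrt{\left(-4 - 18\right) + 183 \cdot 0} = \sqrt{\left(-4 - 18\right) + 0} = \sqrt{-22 + 0} = \sqrt{-22} = i \sqrt{22}$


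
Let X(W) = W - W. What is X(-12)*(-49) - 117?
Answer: -117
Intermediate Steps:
X(W) = 0
X(-12)*(-49) - 117 = 0*(-49) - 117 = 0 - 117 = -117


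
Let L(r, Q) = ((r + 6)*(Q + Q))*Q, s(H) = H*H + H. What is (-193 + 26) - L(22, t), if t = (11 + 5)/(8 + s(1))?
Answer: -7759/25 ≈ -310.36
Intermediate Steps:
s(H) = H + H**2 (s(H) = H**2 + H = H + H**2)
t = 8/5 (t = (11 + 5)/(8 + 1*(1 + 1)) = 16/(8 + 1*2) = 16/(8 + 2) = 16/10 = 16*(1/10) = 8/5 ≈ 1.6000)
L(r, Q) = 2*Q**2*(6 + r) (L(r, Q) = ((6 + r)*(2*Q))*Q = (2*Q*(6 + r))*Q = 2*Q**2*(6 + r))
(-193 + 26) - L(22, t) = (-193 + 26) - 2*(8/5)**2*(6 + 22) = -167 - 2*64*28/25 = -167 - 1*3584/25 = -167 - 3584/25 = -7759/25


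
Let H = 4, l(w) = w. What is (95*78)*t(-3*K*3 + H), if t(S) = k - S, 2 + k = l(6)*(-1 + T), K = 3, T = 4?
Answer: 288990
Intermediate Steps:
k = 16 (k = -2 + 6*(-1 + 4) = -2 + 6*3 = -2 + 18 = 16)
t(S) = 16 - S
(95*78)*t(-3*K*3 + H) = (95*78)*(16 - (-3*3*3 + 4)) = 7410*(16 - (-9*3 + 4)) = 7410*(16 - (-27 + 4)) = 7410*(16 - 1*(-23)) = 7410*(16 + 23) = 7410*39 = 288990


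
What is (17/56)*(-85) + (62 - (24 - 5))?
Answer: 963/56 ≈ 17.196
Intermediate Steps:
(17/56)*(-85) + (62 - (24 - 5)) = (17*(1/56))*(-85) + (62 - 1*19) = (17/56)*(-85) + (62 - 19) = -1445/56 + 43 = 963/56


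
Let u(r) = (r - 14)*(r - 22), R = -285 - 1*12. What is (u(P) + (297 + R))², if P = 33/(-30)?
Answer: 1216684161/10000 ≈ 1.2167e+5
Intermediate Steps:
R = -297 (R = -285 - 12 = -297)
P = -11/10 (P = 33*(-1/30) = -11/10 ≈ -1.1000)
u(r) = (-22 + r)*(-14 + r) (u(r) = (-14 + r)*(-22 + r) = (-22 + r)*(-14 + r))
(u(P) + (297 + R))² = ((308 + (-11/10)² - 36*(-11/10)) + (297 - 297))² = ((308 + 121/100 + 198/5) + 0)² = (34881/100 + 0)² = (34881/100)² = 1216684161/10000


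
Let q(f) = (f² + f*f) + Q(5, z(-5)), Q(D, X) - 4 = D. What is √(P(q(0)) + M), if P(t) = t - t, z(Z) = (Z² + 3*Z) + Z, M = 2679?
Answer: √2679 ≈ 51.759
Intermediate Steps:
z(Z) = Z² + 4*Z
Q(D, X) = 4 + D
q(f) = 9 + 2*f² (q(f) = (f² + f*f) + (4 + 5) = (f² + f²) + 9 = 2*f² + 9 = 9 + 2*f²)
P(t) = 0
√(P(q(0)) + M) = √(0 + 2679) = √2679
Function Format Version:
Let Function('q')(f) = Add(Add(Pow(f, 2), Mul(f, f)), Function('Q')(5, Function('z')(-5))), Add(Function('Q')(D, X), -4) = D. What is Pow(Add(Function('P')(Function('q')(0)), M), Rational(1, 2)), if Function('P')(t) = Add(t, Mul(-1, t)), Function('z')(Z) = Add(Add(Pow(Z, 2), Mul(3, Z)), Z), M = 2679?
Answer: Pow(2679, Rational(1, 2)) ≈ 51.759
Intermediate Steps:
Function('z')(Z) = Add(Pow(Z, 2), Mul(4, Z))
Function('Q')(D, X) = Add(4, D)
Function('q')(f) = Add(9, Mul(2, Pow(f, 2))) (Function('q')(f) = Add(Add(Pow(f, 2), Mul(f, f)), Add(4, 5)) = Add(Add(Pow(f, 2), Pow(f, 2)), 9) = Add(Mul(2, Pow(f, 2)), 9) = Add(9, Mul(2, Pow(f, 2))))
Function('P')(t) = 0
Pow(Add(Function('P')(Function('q')(0)), M), Rational(1, 2)) = Pow(Add(0, 2679), Rational(1, 2)) = Pow(2679, Rational(1, 2))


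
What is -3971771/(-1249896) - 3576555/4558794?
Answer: 2272694002649/949669730904 ≈ 2.3931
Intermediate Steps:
-3971771/(-1249896) - 3576555/4558794 = -3971771*(-1/1249896) - 3576555*1/4558794 = 3971771/1249896 - 1192185/1519598 = 2272694002649/949669730904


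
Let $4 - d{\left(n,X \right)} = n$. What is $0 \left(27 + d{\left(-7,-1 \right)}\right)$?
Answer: $0$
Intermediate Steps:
$d{\left(n,X \right)} = 4 - n$
$0 \left(27 + d{\left(-7,-1 \right)}\right) = 0 \left(27 + \left(4 - -7\right)\right) = 0 \left(27 + \left(4 + 7\right)\right) = 0 \left(27 + 11\right) = 0 \cdot 38 = 0$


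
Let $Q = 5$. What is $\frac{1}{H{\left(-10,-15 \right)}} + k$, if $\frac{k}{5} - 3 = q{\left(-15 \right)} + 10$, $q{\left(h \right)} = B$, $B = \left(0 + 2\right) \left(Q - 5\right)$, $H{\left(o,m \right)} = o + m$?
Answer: $\frac{1624}{25} \approx 64.96$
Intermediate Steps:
$H{\left(o,m \right)} = m + o$
$B = 0$ ($B = \left(0 + 2\right) \left(5 - 5\right) = 2 \left(5 - 5\right) = 2 \cdot 0 = 0$)
$q{\left(h \right)} = 0$
$k = 65$ ($k = 15 + 5 \left(0 + 10\right) = 15 + 5 \cdot 10 = 15 + 50 = 65$)
$\frac{1}{H{\left(-10,-15 \right)}} + k = \frac{1}{-15 - 10} + 65 = \frac{1}{-25} + 65 = - \frac{1}{25} + 65 = \frac{1624}{25}$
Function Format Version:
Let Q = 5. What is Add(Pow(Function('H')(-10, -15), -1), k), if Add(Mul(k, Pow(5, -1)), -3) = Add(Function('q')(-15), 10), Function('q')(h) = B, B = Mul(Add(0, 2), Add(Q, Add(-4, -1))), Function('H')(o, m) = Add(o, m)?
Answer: Rational(1624, 25) ≈ 64.960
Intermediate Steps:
Function('H')(o, m) = Add(m, o)
B = 0 (B = Mul(Add(0, 2), Add(5, Add(-4, -1))) = Mul(2, Add(5, -5)) = Mul(2, 0) = 0)
Function('q')(h) = 0
k = 65 (k = Add(15, Mul(5, Add(0, 10))) = Add(15, Mul(5, 10)) = Add(15, 50) = 65)
Add(Pow(Function('H')(-10, -15), -1), k) = Add(Pow(Add(-15, -10), -1), 65) = Add(Pow(-25, -1), 65) = Add(Rational(-1, 25), 65) = Rational(1624, 25)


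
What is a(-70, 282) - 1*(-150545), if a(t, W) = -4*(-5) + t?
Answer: 150495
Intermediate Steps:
a(t, W) = 20 + t
a(-70, 282) - 1*(-150545) = (20 - 70) - 1*(-150545) = -50 + 150545 = 150495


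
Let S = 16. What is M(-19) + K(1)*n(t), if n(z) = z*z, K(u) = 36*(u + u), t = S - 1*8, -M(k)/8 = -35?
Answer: 4888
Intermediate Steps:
M(k) = 280 (M(k) = -8*(-35) = 280)
t = 8 (t = 16 - 1*8 = 16 - 8 = 8)
K(u) = 72*u (K(u) = 36*(2*u) = 72*u)
n(z) = z²
M(-19) + K(1)*n(t) = 280 + (72*1)*8² = 280 + 72*64 = 280 + 4608 = 4888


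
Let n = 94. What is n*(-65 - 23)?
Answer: -8272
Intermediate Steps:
n*(-65 - 23) = 94*(-65 - 23) = 94*(-88) = -8272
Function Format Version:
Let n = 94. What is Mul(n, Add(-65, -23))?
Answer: -8272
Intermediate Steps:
Mul(n, Add(-65, -23)) = Mul(94, Add(-65, -23)) = Mul(94, -88) = -8272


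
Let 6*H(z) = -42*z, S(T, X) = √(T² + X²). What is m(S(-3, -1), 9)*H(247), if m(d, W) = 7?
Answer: -12103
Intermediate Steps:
H(z) = -7*z (H(z) = (-42*z)/6 = -7*z)
m(S(-3, -1), 9)*H(247) = 7*(-7*247) = 7*(-1729) = -12103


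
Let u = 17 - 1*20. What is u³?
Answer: -27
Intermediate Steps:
u = -3 (u = 17 - 20 = -3)
u³ = (-3)³ = -27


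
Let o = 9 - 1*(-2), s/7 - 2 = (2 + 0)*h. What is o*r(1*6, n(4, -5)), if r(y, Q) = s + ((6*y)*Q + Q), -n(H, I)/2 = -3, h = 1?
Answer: 2750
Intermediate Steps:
s = 28 (s = 14 + 7*((2 + 0)*1) = 14 + 7*(2*1) = 14 + 7*2 = 14 + 14 = 28)
n(H, I) = 6 (n(H, I) = -2*(-3) = 6)
r(y, Q) = 28 + Q + 6*Q*y (r(y, Q) = 28 + ((6*y)*Q + Q) = 28 + (6*Q*y + Q) = 28 + (Q + 6*Q*y) = 28 + Q + 6*Q*y)
o = 11 (o = 9 + 2 = 11)
o*r(1*6, n(4, -5)) = 11*(28 + 6 + 6*6*(1*6)) = 11*(28 + 6 + 6*6*6) = 11*(28 + 6 + 216) = 11*250 = 2750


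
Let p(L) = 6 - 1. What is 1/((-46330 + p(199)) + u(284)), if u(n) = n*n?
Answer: 1/34331 ≈ 2.9128e-5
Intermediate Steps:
p(L) = 5
u(n) = n²
1/((-46330 + p(199)) + u(284)) = 1/((-46330 + 5) + 284²) = 1/(-46325 + 80656) = 1/34331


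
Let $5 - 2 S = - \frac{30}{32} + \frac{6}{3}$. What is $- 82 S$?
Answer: $- \frac{2583}{16} \approx -161.44$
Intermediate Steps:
$S = \frac{63}{32}$ ($S = \frac{5}{2} - \frac{- \frac{30}{32} + \frac{6}{3}}{2} = \frac{5}{2} - \frac{\left(-30\right) \frac{1}{32} + 6 \cdot \frac{1}{3}}{2} = \frac{5}{2} - \frac{- \frac{15}{16} + 2}{2} = \frac{5}{2} - \frac{17}{32} = \frac{63}{32} \approx 1.9688$)
$- 82 S = \left(-82\right) \frac{63}{32} = - \frac{2583}{16}$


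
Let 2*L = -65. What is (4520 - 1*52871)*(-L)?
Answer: -3142815/2 ≈ -1.5714e+6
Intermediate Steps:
L = -65/2 (L = (½)*(-65) = -65/2 ≈ -32.500)
(4520 - 1*52871)*(-L) = (4520 - 1*52871)*(-1*(-65/2)) = (4520 - 52871)*(65/2) = -48351*65/2 = -3142815/2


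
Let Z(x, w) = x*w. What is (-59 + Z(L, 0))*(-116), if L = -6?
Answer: 6844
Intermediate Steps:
Z(x, w) = w*x
(-59 + Z(L, 0))*(-116) = (-59 + 0*(-6))*(-116) = (-59 + 0)*(-116) = -59*(-116) = 6844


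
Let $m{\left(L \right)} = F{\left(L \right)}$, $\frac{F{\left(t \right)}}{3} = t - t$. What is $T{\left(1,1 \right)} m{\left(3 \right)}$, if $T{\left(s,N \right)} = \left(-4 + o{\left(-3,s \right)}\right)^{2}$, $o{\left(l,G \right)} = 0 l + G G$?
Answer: $0$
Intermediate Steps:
$o{\left(l,G \right)} = G^{2}$ ($o{\left(l,G \right)} = 0 + G^{2} = G^{2}$)
$F{\left(t \right)} = 0$ ($F{\left(t \right)} = 3 \left(t - t\right) = 3 \cdot 0 = 0$)
$T{\left(s,N \right)} = \left(-4 + s^{2}\right)^{2}$
$m{\left(L \right)} = 0$
$T{\left(1,1 \right)} m{\left(3 \right)} = \left(-4 + 1^{2}\right)^{2} \cdot 0 = \left(-4 + 1\right)^{2} \cdot 0 = \left(-3\right)^{2} \cdot 0 = 9 \cdot 0 = 0$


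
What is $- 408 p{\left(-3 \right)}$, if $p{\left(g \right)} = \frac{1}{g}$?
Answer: $136$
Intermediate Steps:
$- 408 p{\left(-3 \right)} = - \frac{408}{-3} = - \frac{408 \left(-1\right)}{3} = \left(-1\right) \left(-136\right) = 136$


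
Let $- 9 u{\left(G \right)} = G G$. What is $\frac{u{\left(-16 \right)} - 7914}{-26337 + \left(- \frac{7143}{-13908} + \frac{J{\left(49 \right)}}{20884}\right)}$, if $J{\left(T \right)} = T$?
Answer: $\frac{432547517998}{1434291532605} \approx 0.30158$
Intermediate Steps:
$u{\left(G \right)} = - \frac{G^{2}}{9}$ ($u{\left(G \right)} = - \frac{G G}{9} = - \frac{G^{2}}{9}$)
$\frac{u{\left(-16 \right)} - 7914}{-26337 + \left(- \frac{7143}{-13908} + \frac{J{\left(49 \right)}}{20884}\right)} = \frac{- \frac{\left(-16\right)^{2}}{9} - 7914}{-26337 + \left(- \frac{7143}{-13908} + \frac{49}{20884}\right)} = \frac{\left(- \frac{1}{9}\right) 256 - 7914}{-26337 + \left(\left(-7143\right) \left(- \frac{1}{13908}\right) + 49 \cdot \frac{1}{20884}\right)} = \frac{- \frac{256}{9} - 7914}{-26337 + \left(\frac{2381}{4636} + \frac{49}{20884}\right)} = - \frac{71482}{9 \left(-26337 + \frac{3121998}{6051139}\right)} = - \frac{71482}{9 \left(- \frac{159365725845}{6051139}\right)} = \left(- \frac{71482}{9}\right) \left(- \frac{6051139}{159365725845}\right) = \frac{432547517998}{1434291532605}$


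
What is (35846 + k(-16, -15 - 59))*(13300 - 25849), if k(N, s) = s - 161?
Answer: -446882439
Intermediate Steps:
k(N, s) = -161 + s
(35846 + k(-16, -15 - 59))*(13300 - 25849) = (35846 + (-161 + (-15 - 59)))*(13300 - 25849) = (35846 + (-161 - 74))*(-12549) = (35846 - 235)*(-12549) = 35611*(-12549) = -446882439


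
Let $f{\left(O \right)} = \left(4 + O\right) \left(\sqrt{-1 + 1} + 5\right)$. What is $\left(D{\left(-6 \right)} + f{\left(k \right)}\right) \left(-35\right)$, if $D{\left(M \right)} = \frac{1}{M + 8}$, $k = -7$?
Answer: $\frac{1015}{2} \approx 507.5$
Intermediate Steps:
$f{\left(O \right)} = 20 + 5 O$ ($f{\left(O \right)} = \left(4 + O\right) \left(\sqrt{0} + 5\right) = \left(4 + O\right) \left(0 + 5\right) = \left(4 + O\right) 5 = 20 + 5 O$)
$D{\left(M \right)} = \frac{1}{8 + M}$
$\left(D{\left(-6 \right)} + f{\left(k \right)}\right) \left(-35\right) = \left(\frac{1}{8 - 6} + \left(20 + 5 \left(-7\right)\right)\right) \left(-35\right) = \left(\frac{1}{2} + \left(20 - 35\right)\right) \left(-35\right) = \left(\frac{1}{2} - 15\right) \left(-35\right) = \left(- \frac{29}{2}\right) \left(-35\right) = \frac{1015}{2}$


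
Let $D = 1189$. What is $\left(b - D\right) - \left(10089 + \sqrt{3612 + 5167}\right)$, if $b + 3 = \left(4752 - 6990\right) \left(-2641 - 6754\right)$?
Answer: $21014729 - \sqrt{8779} \approx 2.1015 \cdot 10^{7}$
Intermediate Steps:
$b = 21026007$ ($b = -3 + \left(4752 - 6990\right) \left(-2641 - 6754\right) = -3 - -21026010 = -3 + 21026010 = 21026007$)
$\left(b - D\right) - \left(10089 + \sqrt{3612 + 5167}\right) = \left(21026007 - 1189\right) - \left(10089 + \sqrt{3612 + 5167}\right) = \left(21026007 - 1189\right) - \left(10089 + \sqrt{8779}\right) = 21024818 - \left(10089 + \sqrt{8779}\right) = 21014729 - \sqrt{8779}$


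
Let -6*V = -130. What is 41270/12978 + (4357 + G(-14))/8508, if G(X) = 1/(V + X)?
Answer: 781371331/211632246 ≈ 3.6921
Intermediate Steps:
V = 65/3 (V = -⅙*(-130) = 65/3 ≈ 21.667)
G(X) = 1/(65/3 + X)
41270/12978 + (4357 + G(-14))/8508 = 41270/12978 + (4357 + 3/(65 + 3*(-14)))/8508 = 41270*(1/12978) + (4357 + 3/(65 - 42))*(1/8508) = 20635/6489 + (4357 + 3/23)*(1/8508) = 20635/6489 + (100214/23)*(1/8508) = 20635/6489 + 50107/97842 = 781371331/211632246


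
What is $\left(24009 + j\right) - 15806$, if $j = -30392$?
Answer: $-22189$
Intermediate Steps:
$\left(24009 + j\right) - 15806 = \left(24009 - 30392\right) - 15806 = -6383 - 15806 = -22189$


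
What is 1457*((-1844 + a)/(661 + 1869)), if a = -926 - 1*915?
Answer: -97619/46 ≈ -2122.2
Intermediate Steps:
a = -1841 (a = -926 - 915 = -1841)
1457*((-1844 + a)/(661 + 1869)) = 1457*((-1844 - 1841)/(661 + 1869)) = 1457*(-3685/2530) = 1457*(-3685*1/2530) = 1457*(-67/46) = -97619/46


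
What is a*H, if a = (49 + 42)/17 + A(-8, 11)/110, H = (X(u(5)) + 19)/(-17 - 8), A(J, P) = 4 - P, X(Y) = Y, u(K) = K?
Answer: -118692/23375 ≈ -5.0777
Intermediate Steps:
H = -24/25 (H = (5 + 19)/(-17 - 8) = 24/(-25) = 24*(-1/25) = -24/25 ≈ -0.96000)
a = 9891/1870 (a = (49 + 42)/17 + (4 - 1*11)/110 = 91*(1/17) + (4 - 11)*(1/110) = 91/17 - 7*1/110 = 91/17 - 7/110 = 9891/1870 ≈ 5.2893)
a*H = (9891/1870)*(-24/25) = -118692/23375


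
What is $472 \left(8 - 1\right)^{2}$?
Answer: $23128$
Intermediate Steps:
$472 \left(8 - 1\right)^{2} = 472 \cdot 7^{2} = 472 \cdot 49 = 23128$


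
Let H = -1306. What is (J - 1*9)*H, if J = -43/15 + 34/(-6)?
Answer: 343478/15 ≈ 22899.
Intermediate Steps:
J = -128/15 (J = -43*1/15 + 34*(-⅙) = -43/15 - 17/3 = -128/15 ≈ -8.5333)
(J - 1*9)*H = (-128/15 - 1*9)*(-1306) = (-128/15 - 9)*(-1306) = -263/15*(-1306) = 343478/15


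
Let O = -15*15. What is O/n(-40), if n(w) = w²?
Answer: -9/64 ≈ -0.14063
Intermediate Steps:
O = -225
O/n(-40) = -225/((-40)²) = -225/1600 = -225*1/1600 = -9/64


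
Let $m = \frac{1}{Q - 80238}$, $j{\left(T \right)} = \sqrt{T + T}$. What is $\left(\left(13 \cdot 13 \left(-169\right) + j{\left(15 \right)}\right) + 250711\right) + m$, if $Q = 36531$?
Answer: $\frac{9709510049}{43707} + \sqrt{30} \approx 2.2216 \cdot 10^{5}$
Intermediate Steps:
$j{\left(T \right)} = \sqrt{2} \sqrt{T}$ ($j{\left(T \right)} = \sqrt{2 T} = \sqrt{2} \sqrt{T}$)
$m = - \frac{1}{43707}$ ($m = \frac{1}{36531 - 80238} = \frac{1}{-43707} = - \frac{1}{43707} \approx -2.288 \cdot 10^{-5}$)
$\left(\left(13 \cdot 13 \left(-169\right) + j{\left(15 \right)}\right) + 250711\right) + m = \left(\left(13 \cdot 13 \left(-169\right) + \sqrt{2} \sqrt{15}\right) + 250711\right) - \frac{1}{43707} = \left(\left(169 \left(-169\right) + \sqrt{30}\right) + 250711\right) - \frac{1}{43707} = \left(\left(-28561 + \sqrt{30}\right) + 250711\right) - \frac{1}{43707} = \left(222150 + \sqrt{30}\right) - \frac{1}{43707} = \frac{9709510049}{43707} + \sqrt{30}$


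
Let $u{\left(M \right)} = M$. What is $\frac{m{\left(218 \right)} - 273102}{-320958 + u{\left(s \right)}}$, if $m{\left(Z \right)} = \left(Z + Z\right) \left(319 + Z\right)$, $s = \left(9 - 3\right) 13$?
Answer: $\frac{1299}{10696} \approx 0.12145$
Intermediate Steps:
$s = 78$ ($s = 6 \cdot 13 = 78$)
$m{\left(Z \right)} = 2 Z \left(319 + Z\right)$
$\frac{m{\left(218 \right)} - 273102}{-320958 + u{\left(s \right)}} = \frac{2 \cdot 218 \left(319 + 218\right) - 273102}{-320958 + 78} = \frac{2 \cdot 218 \cdot 537 - 273102}{-320880} = \left(234132 - 273102\right) \left(- \frac{1}{320880}\right) = \left(-38970\right) \left(- \frac{1}{320880}\right) = \frac{1299}{10696}$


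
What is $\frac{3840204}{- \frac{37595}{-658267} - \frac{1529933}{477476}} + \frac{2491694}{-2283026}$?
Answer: $- \frac{1377809505315610537758661}{1129131802857623083} \approx -1.2202 \cdot 10^{6}$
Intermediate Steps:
$\frac{3840204}{- \frac{37595}{-658267} - \frac{1529933}{477476}} + \frac{2491694}{-2283026} = \frac{3840204}{\left(-37595\right) \left(- \frac{1}{658267}\right) - \frac{1529933}{477476}} + 2491694 \left(- \frac{1}{2283026}\right) = \frac{3840204}{\frac{37595}{658267} - \frac{1529933}{477476}} - \frac{1245847}{1141513} = \frac{3840204}{- \frac{989153695891}{314306694092}} - \frac{1245847}{1141513} = 3840204 \left(- \frac{314306694092}{989153695891}\right) - \frac{1245847}{1141513} = - \frac{1207001823878874768}{989153695891} - \frac{1245847}{1141513} = - \frac{1377809505315610537758661}{1129131802857623083}$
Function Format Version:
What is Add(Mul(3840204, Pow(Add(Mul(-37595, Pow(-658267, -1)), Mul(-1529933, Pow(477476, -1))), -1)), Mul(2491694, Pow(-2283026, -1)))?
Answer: Rational(-1377809505315610537758661, 1129131802857623083) ≈ -1.2202e+6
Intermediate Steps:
Add(Mul(3840204, Pow(Add(Mul(-37595, Pow(-658267, -1)), Mul(-1529933, Pow(477476, -1))), -1)), Mul(2491694, Pow(-2283026, -1))) = Add(Mul(3840204, Pow(Add(Mul(-37595, Rational(-1, 658267)), Mul(-1529933, Rational(1, 477476))), -1)), Mul(2491694, Rational(-1, 2283026))) = Add(Mul(3840204, Pow(Add(Rational(37595, 658267), Rational(-1529933, 477476)), -1)), Rational(-1245847, 1141513)) = Add(Mul(3840204, Pow(Rational(-989153695891, 314306694092), -1)), Rational(-1245847, 1141513)) = Add(Mul(3840204, Rational(-314306694092, 989153695891)), Rational(-1245847, 1141513)) = Add(Rational(-1207001823878874768, 989153695891), Rational(-1245847, 1141513)) = Rational(-1377809505315610537758661, 1129131802857623083)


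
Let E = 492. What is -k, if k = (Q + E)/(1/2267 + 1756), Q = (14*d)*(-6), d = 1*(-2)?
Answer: -498740/1326951 ≈ -0.37585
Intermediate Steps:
d = -2
Q = 168 (Q = (14*(-2))*(-6) = -28*(-6) = 168)
k = 498740/1326951 (k = (168 + 492)/(1/2267 + 1756) = 660/(1/2267 + 1756) = 660/(3980853/2267) = 660*(2267/3980853) = 498740/1326951 ≈ 0.37585)
-k = -1*498740/1326951 = -498740/1326951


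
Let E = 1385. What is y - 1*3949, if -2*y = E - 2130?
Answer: -7153/2 ≈ -3576.5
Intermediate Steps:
y = 745/2 (y = -(1385 - 2130)/2 = -1/2*(-745) = 745/2 ≈ 372.50)
y - 1*3949 = 745/2 - 1*3949 = 745/2 - 3949 = -7153/2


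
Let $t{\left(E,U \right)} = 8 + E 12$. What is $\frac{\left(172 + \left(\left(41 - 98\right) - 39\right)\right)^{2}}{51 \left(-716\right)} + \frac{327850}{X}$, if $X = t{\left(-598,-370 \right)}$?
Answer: $- \frac{1501646621}{32718336} \approx -45.896$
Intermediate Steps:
$t{\left(E,U \right)} = 8 + 12 E$
$X = -7168$ ($X = 8 + 12 \left(-598\right) = 8 - 7176 = -7168$)
$\frac{\left(172 + \left(\left(41 - 98\right) - 39\right)\right)^{2}}{51 \left(-716\right)} + \frac{327850}{X} = \frac{\left(172 + \left(\left(41 - 98\right) - 39\right)\right)^{2}}{51 \left(-716\right)} + \frac{327850}{-7168} = \frac{\left(172 - 96\right)^{2}}{-36516} + 327850 \left(- \frac{1}{7168}\right) = \left(172 - 96\right)^{2} \left(- \frac{1}{36516}\right) - \frac{163925}{3584} = 76^{2} \left(- \frac{1}{36516}\right) - \frac{163925}{3584} = 5776 \left(- \frac{1}{36516}\right) - \frac{163925}{3584} = - \frac{1444}{9129} - \frac{163925}{3584} = - \frac{1501646621}{32718336}$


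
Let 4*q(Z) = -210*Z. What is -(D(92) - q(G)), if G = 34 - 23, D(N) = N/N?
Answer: -1157/2 ≈ -578.50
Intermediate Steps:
D(N) = 1
G = 11
q(Z) = -105*Z/2 (q(Z) = (-210*Z)/4 = -105*Z/2)
-(D(92) - q(G)) = -(1 - (-105)*11/2) = -(1 - 1*(-1155/2)) = -(1 + 1155/2) = -1*1157/2 = -1157/2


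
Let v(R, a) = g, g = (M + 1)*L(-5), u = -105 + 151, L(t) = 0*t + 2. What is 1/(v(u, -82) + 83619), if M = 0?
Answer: 1/83621 ≈ 1.1959e-5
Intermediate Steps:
L(t) = 2 (L(t) = 0 + 2 = 2)
u = 46
g = 2 (g = (0 + 1)*2 = 1*2 = 2)
v(R, a) = 2
1/(v(u, -82) + 83619) = 1/(2 + 83619) = 1/83621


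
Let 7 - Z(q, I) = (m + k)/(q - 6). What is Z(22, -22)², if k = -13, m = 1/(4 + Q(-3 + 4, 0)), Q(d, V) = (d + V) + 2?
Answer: 190969/3136 ≈ 60.896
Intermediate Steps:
Q(d, V) = 2 + V + d (Q(d, V) = (V + d) + 2 = 2 + V + d)
m = ⅐ (m = 1/(4 + (2 + 0 + (-3 + 4))) = 1/(4 + (2 + 0 + 1)) = 1/(4 + 3) = 1/7 = ⅐ ≈ 0.14286)
Z(q, I) = 7 + 90/(7*(-6 + q)) (Z(q, I) = 7 - (⅐ - 13)/(q - 6) = 7 - (-90)/(7*(-6 + q)) = 7 + 90/(7*(-6 + q)))
Z(22, -22)² = ((-204 + 49*22)/(7*(-6 + 22)))² = ((⅐)*(-204 + 1078)/16)² = ((⅐)*(1/16)*874)² = (437/56)² = 190969/3136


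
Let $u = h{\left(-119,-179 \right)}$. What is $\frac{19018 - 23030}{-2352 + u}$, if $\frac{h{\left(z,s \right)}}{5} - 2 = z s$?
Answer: $- \frac{4012}{104163} \approx -0.038517$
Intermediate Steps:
$h{\left(z,s \right)} = 10 + 5 s z$ ($h{\left(z,s \right)} = 10 + 5 z s = 10 + 5 s z$)
$u = 106515$ ($u = 10 + 5 \left(-179\right) \left(-119\right) = 10 + 106505 = 106515$)
$\frac{19018 - 23030}{-2352 + u} = \frac{19018 - 23030}{-2352 + 106515} = - \frac{4012}{104163}$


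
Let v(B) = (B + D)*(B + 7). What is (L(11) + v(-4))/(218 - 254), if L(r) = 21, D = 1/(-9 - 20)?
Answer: -43/174 ≈ -0.24713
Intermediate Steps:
D = -1/29 (D = 1/(-29) = -1/29 ≈ -0.034483)
v(B) = (7 + B)*(-1/29 + B) (v(B) = (B - 1/29)*(B + 7) = (-1/29 + B)*(7 + B) = (7 + B)*(-1/29 + B))
(L(11) + v(-4))/(218 - 254) = (21 + (-7/29 + (-4)**2 + (202/29)*(-4)))/(218 - 254) = (21 + (-7/29 + 16 - 808/29))/(-36) = (21 - 351/29)*(-1/36) = (258/29)*(-1/36) = -43/174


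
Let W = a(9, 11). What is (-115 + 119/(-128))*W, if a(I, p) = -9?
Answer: 133551/128 ≈ 1043.4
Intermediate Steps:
W = -9
(-115 + 119/(-128))*W = (-115 + 119/(-128))*(-9) = (-115 + 119*(-1/128))*(-9) = (-115 - 119/128)*(-9) = -14839/128*(-9) = 133551/128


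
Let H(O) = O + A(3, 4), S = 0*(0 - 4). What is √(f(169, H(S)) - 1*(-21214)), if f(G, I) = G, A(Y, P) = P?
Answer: √21383 ≈ 146.23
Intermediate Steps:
S = 0 (S = 0*(-4) = 0)
H(O) = 4 + O (H(O) = O + 4 = 4 + O)
√(f(169, H(S)) - 1*(-21214)) = √(169 - 1*(-21214)) = √(169 + 21214) = √21383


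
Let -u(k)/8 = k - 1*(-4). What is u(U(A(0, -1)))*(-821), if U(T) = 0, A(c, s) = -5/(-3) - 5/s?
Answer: 26272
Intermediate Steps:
A(c, s) = 5/3 - 5/s (A(c, s) = -5*(-⅓) - 5/s = 5/3 - 5/s)
u(k) = -32 - 8*k (u(k) = -8*(k - 1*(-4)) = -8*(k + 4) = -8*(4 + k) = -32 - 8*k)
u(U(A(0, -1)))*(-821) = (-32 - 8*0)*(-821) = (-32 + 0)*(-821) = -32*(-821) = 26272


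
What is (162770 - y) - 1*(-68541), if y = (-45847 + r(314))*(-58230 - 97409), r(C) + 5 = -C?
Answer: -7184998763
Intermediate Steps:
r(C) = -5 - C
y = 7185230074 (y = (-45847 + (-5 - 1*314))*(-58230 - 97409) = (-45847 + (-5 - 314))*(-155639) = (-45847 - 319)*(-155639) = -46166*(-155639) = 7185230074)
(162770 - y) - 1*(-68541) = (162770 - 1*7185230074) - 1*(-68541) = (162770 - 7185230074) + 68541 = -7185067304 + 68541 = -7184998763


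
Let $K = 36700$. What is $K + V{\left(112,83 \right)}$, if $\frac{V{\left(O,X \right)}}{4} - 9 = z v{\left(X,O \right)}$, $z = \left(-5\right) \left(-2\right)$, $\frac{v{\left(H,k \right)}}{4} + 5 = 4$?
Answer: $36576$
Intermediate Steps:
$v{\left(H,k \right)} = -4$ ($v{\left(H,k \right)} = -20 + 4 \cdot 4 = -20 + 16 = -4$)
$z = 10$
$V{\left(O,X \right)} = -124$ ($V{\left(O,X \right)} = 36 + 4 \cdot 10 \left(-4\right) = 36 + 4 \left(-40\right) = 36 - 160 = -124$)
$K + V{\left(112,83 \right)} = 36700 - 124 = 36576$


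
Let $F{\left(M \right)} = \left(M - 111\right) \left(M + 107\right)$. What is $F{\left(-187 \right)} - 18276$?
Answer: $5564$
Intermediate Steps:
$F{\left(M \right)} = \left(-111 + M\right) \left(107 + M\right)$
$F{\left(-187 \right)} - 18276 = \left(-11877 + \left(-187\right)^{2} - -748\right) - 18276 = \left(-11877 + 34969 + 748\right) - 18276 = 23840 - 18276 = 5564$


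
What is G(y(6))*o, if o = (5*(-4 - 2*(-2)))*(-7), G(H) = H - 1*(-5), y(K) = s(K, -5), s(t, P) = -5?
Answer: 0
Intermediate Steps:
y(K) = -5
G(H) = 5 + H (G(H) = H + 5 = 5 + H)
o = 0 (o = (5*(-4 + 4))*(-7) = (5*0)*(-7) = 0*(-7) = 0)
G(y(6))*o = (5 - 5)*0 = 0*0 = 0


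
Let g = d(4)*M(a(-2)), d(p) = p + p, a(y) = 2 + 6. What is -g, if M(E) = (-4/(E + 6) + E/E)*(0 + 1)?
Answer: -40/7 ≈ -5.7143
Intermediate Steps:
a(y) = 8
d(p) = 2*p
M(E) = 1 - 4/(6 + E) (M(E) = (-4/(6 + E) + 1)*1 = (1 - 4/(6 + E))*1 = 1 - 4/(6 + E))
g = 40/7 (g = (2*4)*((2 + 8)/(6 + 8)) = 8*(10/14) = 8*((1/14)*10) = 8*(5/7) = 40/7 ≈ 5.7143)
-g = -1*40/7 = -40/7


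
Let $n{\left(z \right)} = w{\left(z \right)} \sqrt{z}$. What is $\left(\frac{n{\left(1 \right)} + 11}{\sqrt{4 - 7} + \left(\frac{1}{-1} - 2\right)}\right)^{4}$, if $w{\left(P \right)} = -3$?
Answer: $\frac{4096}{\left(3 - i \sqrt{3}\right)^{4}} \approx -14.222 + 24.634 i$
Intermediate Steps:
$n{\left(z \right)} = - 3 \sqrt{z}$
$\left(\frac{n{\left(1 \right)} + 11}{\sqrt{4 - 7} + \left(\frac{1}{-1} - 2\right)}\right)^{4} = \left(\frac{- 3 \sqrt{1} + 11}{\sqrt{4 - 7} + \left(\frac{1}{-1} - 2\right)}\right)^{4} = \left(\frac{\left(-3\right) 1 + 11}{\sqrt{-3} - 3}\right)^{4} = \left(\frac{-3 + 11}{i \sqrt{3} - 3}\right)^{4} = \left(\frac{8}{-3 + i \sqrt{3}}\right)^{4} = \frac{4096}{\left(-3 + i \sqrt{3}\right)^{4}}$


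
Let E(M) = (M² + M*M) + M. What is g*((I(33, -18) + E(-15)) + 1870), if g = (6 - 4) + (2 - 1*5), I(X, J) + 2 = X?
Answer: -2336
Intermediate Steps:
I(X, J) = -2 + X
E(M) = M + 2*M² (E(M) = (M² + M²) + M = 2*M² + M = M + 2*M²)
g = -1 (g = 2 + (2 - 5) = 2 - 3 = -1)
g*((I(33, -18) + E(-15)) + 1870) = -(((-2 + 33) - 15*(1 + 2*(-15))) + 1870) = -((31 - 15*(1 - 30)) + 1870) = -((31 - 15*(-29)) + 1870) = -((31 + 435) + 1870) = -(466 + 1870) = -1*2336 = -2336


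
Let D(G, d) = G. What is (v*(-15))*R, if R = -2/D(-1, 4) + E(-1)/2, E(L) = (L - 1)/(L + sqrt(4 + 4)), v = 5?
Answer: -975/7 + 150*sqrt(2)/7 ≈ -108.98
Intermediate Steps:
E(L) = (-1 + L)/(L + 2*sqrt(2)) (E(L) = (-1 + L)/(L + sqrt(8)) = (-1 + L)/(L + 2*sqrt(2)))
R = 2 - 1/(-1 + 2*sqrt(2)) (R = -2/(-1) + ((-1 - 1)/(-1 + 2*sqrt(2)))/2 = -2*(-1) + (-2/(-1 + 2*sqrt(2)))*(1/2) = 2 - 2/(-1 + 2*sqrt(2))*(1/2) = 2 - 1/(-1 + 2*sqrt(2)) ≈ 1.4531)
(v*(-15))*R = (5*(-15))*(13/7 - 2*sqrt(2)/7) = -75*(13/7 - 2*sqrt(2)/7) = -975/7 + 150*sqrt(2)/7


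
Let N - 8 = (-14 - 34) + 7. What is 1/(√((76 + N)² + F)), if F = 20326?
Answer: √887/4435 ≈ 0.0067153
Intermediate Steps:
N = -33 (N = 8 + ((-14 - 34) + 7) = 8 + (-48 + 7) = 8 - 41 = -33)
1/(√((76 + N)² + F)) = 1/(√((76 - 33)² + 20326)) = 1/(√(43² + 20326)) = 1/(√(1849 + 20326)) = 1/(√22175) = 1/(5*√887) = √887/4435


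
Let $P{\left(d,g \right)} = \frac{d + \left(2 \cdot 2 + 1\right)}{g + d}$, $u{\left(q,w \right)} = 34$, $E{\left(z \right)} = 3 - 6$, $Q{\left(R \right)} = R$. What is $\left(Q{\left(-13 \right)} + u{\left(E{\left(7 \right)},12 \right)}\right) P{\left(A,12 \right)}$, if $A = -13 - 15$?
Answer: $\frac{483}{16} \approx 30.188$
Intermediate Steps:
$A = -28$
$E{\left(z \right)} = -3$ ($E{\left(z \right)} = 3 - 6 = -3$)
$P{\left(d,g \right)} = \frac{5 + d}{d + g}$ ($P{\left(d,g \right)} = \frac{d + \left(4 + 1\right)}{d + g} = \frac{d + 5}{d + g} = \frac{5 + d}{d + g}$)
$\left(Q{\left(-13 \right)} + u{\left(E{\left(7 \right)},12 \right)}\right) P{\left(A,12 \right)} = \left(-13 + 34\right) \frac{5 - 28}{-28 + 12} = 21 \frac{1}{-16} \left(-23\right) = 21 \left(\left(- \frac{1}{16}\right) \left(-23\right)\right) = 21 \cdot \frac{23}{16} = \frac{483}{16}$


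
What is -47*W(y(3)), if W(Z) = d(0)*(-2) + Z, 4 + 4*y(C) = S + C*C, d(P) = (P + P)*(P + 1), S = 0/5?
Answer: -235/4 ≈ -58.750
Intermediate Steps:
S = 0 (S = 0*(1/5) = 0)
d(P) = 2*P*(1 + P) (d(P) = (2*P)*(1 + P) = 2*P*(1 + P))
y(C) = -1 + C**2/4 (y(C) = -1 + (0 + C*C)/4 = -1 + (0 + C**2)/4 = -1 + C**2/4)
W(Z) = Z (W(Z) = (2*0*(1 + 0))*(-2) + Z = (2*0*1)*(-2) + Z = 0*(-2) + Z = 0 + Z = Z)
-47*W(y(3)) = -47*(-1 + (1/4)*3**2) = -47*(-1 + (1/4)*9) = -47*(-1 + 9/4) = -47*5/4 = -235/4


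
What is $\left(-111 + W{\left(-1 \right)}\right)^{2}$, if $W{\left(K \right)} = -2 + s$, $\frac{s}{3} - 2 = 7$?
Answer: $7396$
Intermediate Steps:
$s = 27$ ($s = 6 + 3 \cdot 7 = 6 + 21 = 27$)
$W{\left(K \right)} = 25$ ($W{\left(K \right)} = -2 + 27 = 25$)
$\left(-111 + W{\left(-1 \right)}\right)^{2} = \left(-111 + 25\right)^{2} = \left(-86\right)^{2} = 7396$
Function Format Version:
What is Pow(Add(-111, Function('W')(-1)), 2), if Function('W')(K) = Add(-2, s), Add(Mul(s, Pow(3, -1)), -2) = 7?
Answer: 7396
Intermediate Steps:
s = 27 (s = Add(6, Mul(3, 7)) = Add(6, 21) = 27)
Function('W')(K) = 25 (Function('W')(K) = Add(-2, 27) = 25)
Pow(Add(-111, Function('W')(-1)), 2) = Pow(Add(-111, 25), 2) = Pow(-86, 2) = 7396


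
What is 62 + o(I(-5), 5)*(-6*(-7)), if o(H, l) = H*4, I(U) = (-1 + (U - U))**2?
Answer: 230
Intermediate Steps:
I(U) = 1 (I(U) = (-1 + 0)**2 = (-1)**2 = 1)
o(H, l) = 4*H
62 + o(I(-5), 5)*(-6*(-7)) = 62 + (4*1)*(-6*(-7)) = 62 + 4*42 = 62 + 168 = 230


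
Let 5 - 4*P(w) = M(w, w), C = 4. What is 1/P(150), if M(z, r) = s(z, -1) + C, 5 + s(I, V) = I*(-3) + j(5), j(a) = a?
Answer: 4/451 ≈ 0.0088692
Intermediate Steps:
s(I, V) = -3*I (s(I, V) = -5 + (I*(-3) + 5) = -5 + (-3*I + 5) = -5 + (5 - 3*I) = -3*I)
M(z, r) = 4 - 3*z (M(z, r) = -3*z + 4 = 4 - 3*z)
P(w) = 1/4 + 3*w/4 (P(w) = 5/4 - (4 - 3*w)/4 = 5/4 + (-1 + 3*w/4) = 1/4 + 3*w/4)
1/P(150) = 1/(1/4 + (3/4)*150) = 1/(1/4 + 225/2) = 1/(451/4) = 4/451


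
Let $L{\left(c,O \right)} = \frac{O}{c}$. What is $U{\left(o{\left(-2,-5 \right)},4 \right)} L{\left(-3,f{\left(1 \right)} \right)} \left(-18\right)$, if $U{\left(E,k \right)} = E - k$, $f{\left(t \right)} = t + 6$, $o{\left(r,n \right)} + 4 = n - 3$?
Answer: $-672$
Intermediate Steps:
$o{\left(r,n \right)} = -7 + n$ ($o{\left(r,n \right)} = -4 + \left(n - 3\right) = -4 + \left(-3 + n\right) = -7 + n$)
$f{\left(t \right)} = 6 + t$
$U{\left(o{\left(-2,-5 \right)},4 \right)} L{\left(-3,f{\left(1 \right)} \right)} \left(-18\right) = \left(\left(-7 - 5\right) - 4\right) \frac{6 + 1}{-3} \left(-18\right) = \left(-12 - 4\right) 7 \left(- \frac{1}{3}\right) \left(-18\right) = \left(-16\right) \left(- \frac{7}{3}\right) \left(-18\right) = \frac{112}{3} \left(-18\right) = -672$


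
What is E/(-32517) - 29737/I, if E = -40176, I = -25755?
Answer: 222410101/93052815 ≈ 2.3901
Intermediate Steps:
E/(-32517) - 29737/I = -40176/(-32517) - 29737/(-25755) = -40176*(-1/32517) - 29737*(-1/25755) = 4464/3613 + 29737/25755 = 222410101/93052815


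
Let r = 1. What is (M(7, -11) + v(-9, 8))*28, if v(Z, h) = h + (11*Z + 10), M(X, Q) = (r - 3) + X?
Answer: -2128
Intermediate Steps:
M(X, Q) = -2 + X (M(X, Q) = (1 - 3) + X = -2 + X)
v(Z, h) = 10 + h + 11*Z (v(Z, h) = h + (10 + 11*Z) = 10 + h + 11*Z)
(M(7, -11) + v(-9, 8))*28 = ((-2 + 7) + (10 + 8 + 11*(-9)))*28 = (5 + (10 + 8 - 99))*28 = (5 - 81)*28 = -76*28 = -2128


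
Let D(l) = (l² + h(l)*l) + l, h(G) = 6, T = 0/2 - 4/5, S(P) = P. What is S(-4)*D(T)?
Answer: 496/25 ≈ 19.840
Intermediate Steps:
T = -⅘ (T = 0*(½) - 4*⅕ = 0 - ⅘ = -⅘ ≈ -0.80000)
D(l) = l² + 7*l (D(l) = (l² + 6*l) + l = l² + 7*l)
S(-4)*D(T) = -(-16)*(7 - ⅘)/5 = -(-16)*31/(5*5) = -4*(-124/25) = 496/25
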